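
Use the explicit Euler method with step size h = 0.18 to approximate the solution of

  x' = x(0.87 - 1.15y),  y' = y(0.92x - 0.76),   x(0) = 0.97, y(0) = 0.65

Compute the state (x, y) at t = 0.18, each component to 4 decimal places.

Euler on (x,y): x_{n+1} = x_n + h·x', y_{n+1} = y_n + h·y'.
0.000000: (0.970000, 0.650000); f=(0.118825, 0.086060) → (0.991389, 0.665491)
(x(0.18), y(0.18)) ≈ (0.9914, 0.6655)

0.9914, 0.6655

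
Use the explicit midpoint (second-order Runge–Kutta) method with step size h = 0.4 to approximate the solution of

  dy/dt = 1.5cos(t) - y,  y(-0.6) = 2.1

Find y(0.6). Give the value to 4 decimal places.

Midpoint: k1 = f(t_n, y_n); k2 = f(t_n + h/2, y_n + (h/2)·k1); y_{n+1} = y_n + h·k2.
t=-0.600000, y=2.100000:
  k1 = f(-0.600000, 2.100000) = -0.861997
  k2 = f(-0.400000, 1.927601) = -0.546009
  y ← 2.100000 + 0.4·(-0.546009) = 1.881596
t=-0.200000, y=1.881596:
  k1 = f(-0.200000, 1.881596) = -0.411496
  k2 = f(0.000000, 1.799297) = -0.299297
  y ← 1.881596 + 0.4·(-0.299297) = 1.761878
t=0.200000, y=1.761878:
  k1 = f(0.200000, 1.761878) = -0.291778
  k2 = f(0.400000, 1.703522) = -0.321930
  y ← 1.761878 + 0.4·(-0.321930) = 1.633105
y(0.6) ≈ 1.6331

1.6331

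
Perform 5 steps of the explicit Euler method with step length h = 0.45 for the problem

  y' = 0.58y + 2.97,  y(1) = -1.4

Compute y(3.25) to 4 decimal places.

Euler: y_{n+1} = y_n + h·f(x_n, y_n).
x=1.000000, y=-1.400000: f=2.158000 → y ← -1.400000 + 0.45·2.158000 = -0.428900
x=1.450000, y=-0.428900: f=2.721238 → y ← -0.428900 + 0.45·2.721238 = 0.795657
x=1.900000, y=0.795657: f=3.431481 → y ← 0.795657 + 0.45·3.431481 = 2.339824
x=2.350000, y=2.339824: f=4.327098 → y ← 2.339824 + 0.45·4.327098 = 4.287018
x=2.800000, y=4.287018: f=5.456470 → y ← 4.287018 + 0.45·5.456470 = 6.742429
y(3.25) ≈ 6.7424

6.7424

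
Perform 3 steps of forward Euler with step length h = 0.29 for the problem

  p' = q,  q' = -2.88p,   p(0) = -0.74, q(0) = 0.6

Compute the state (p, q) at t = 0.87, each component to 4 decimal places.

0.2776, 1.8685

Euler on (p,q): p_{n+1} = p_n + h·p', q_{n+1} = q_n + h·q'.
0.000000: (-0.740000, 0.600000); f=(0.600000, 2.131200) → (-0.566000, 1.218048)
0.290000: (-0.566000, 1.218048); f=(1.218048, 1.630080) → (-0.212766, 1.690771)
0.580000: (-0.212766, 1.690771); f=(1.690771, 0.612766) → (0.277558, 1.868473)
(p(0.87), q(0.87)) ≈ (0.2776, 1.8685)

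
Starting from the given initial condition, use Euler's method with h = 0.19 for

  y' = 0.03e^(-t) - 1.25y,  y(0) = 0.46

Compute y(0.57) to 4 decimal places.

0.2147

Euler: y_{n+1} = y_n + h·f(t_n, y_n).
t=0.000000, y=0.460000: f=-0.545000 → y ← 0.460000 + 0.19·(-0.545000) = 0.356450
t=0.190000, y=0.356450: f=-0.420754 → y ← 0.356450 + 0.19·(-0.420754) = 0.276507
t=0.380000, y=0.276507: f=-0.325118 → y ← 0.276507 + 0.19·(-0.325118) = 0.214734
y(0.57) ≈ 0.2147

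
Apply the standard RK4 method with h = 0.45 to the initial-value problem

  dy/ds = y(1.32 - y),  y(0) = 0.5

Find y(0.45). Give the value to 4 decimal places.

RK4: k1 = f(s_n, y_n); k2 = f(s_n + h/2, y_n + (h/2)·k1); k3 = f(s_n + h/2, y_n + (h/2)·k2); k4 = f(s_n + h, y_n + h·k3); y_{n+1} = y_n + (h/6)·(k1 + 2k2 + 2k3 + k4).
s=0.000000, y=0.500000:
  k1 = f(0.000000, 0.500000) = 0.410000
  k2 = f(0.225000, 0.592250) = 0.431010
  k3 = f(0.225000, 0.596977) = 0.431628
  k4 = f(0.450000, 0.694233) = 0.434428
  y ← 0.500000 + (0.45/6)·(k1 + 2k2 + 2k3 + k4) = 0.692728
y(0.45) ≈ 0.6927

0.6927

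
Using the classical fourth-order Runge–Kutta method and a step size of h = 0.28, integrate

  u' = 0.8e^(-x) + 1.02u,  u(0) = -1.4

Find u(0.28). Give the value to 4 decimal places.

-1.6351

RK4: k1 = f(x_n, u_n); k2 = f(x_n + h/2, u_n + (h/2)·k1); k3 = f(x_n + h/2, u_n + (h/2)·k2); k4 = f(x_n + h, u_n + h·k3); u_{n+1} = u_n + (h/6)·(k1 + 2k2 + 2k3 + k4).
x=0.000000, u=-1.400000:
  k1 = f(0.000000, -1.400000) = -0.628000
  k2 = f(0.140000, -1.487920) = -0.822192
  k3 = f(0.140000, -1.515107) = -0.849922
  k4 = f(0.280000, -1.637978) = -1.066111
  u ← -1.400000 + (0.28/6)·(k1 + 2k2 + 2k3 + k4) = -1.635122
u(0.28) ≈ -1.6351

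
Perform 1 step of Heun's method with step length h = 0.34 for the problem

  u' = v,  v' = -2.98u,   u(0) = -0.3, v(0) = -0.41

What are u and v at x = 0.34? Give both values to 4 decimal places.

Heun on (u,v): k1 = f(x_n, state_n); k2 = f(x_n + h, state_n + h·k1); state_{n+1} = state_n + (h/2)·(k1 + k2).
0.000000: (-0.300000, -0.410000)
  k1 = (-0.410000, 0.894000)
  predictor → (-0.439400, -0.106040)
  k2 = (-0.106040, 1.309412)
  → (-0.387727, -0.035420)
(u(0.34), v(0.34)) ≈ (-0.3877, -0.0354)

-0.3877, -0.0354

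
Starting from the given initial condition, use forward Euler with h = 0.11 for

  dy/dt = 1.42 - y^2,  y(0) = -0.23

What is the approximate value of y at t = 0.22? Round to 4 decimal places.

Euler: y_{n+1} = y_n + h·f(t_n, y_n).
t=0.000000, y=-0.230000: f=1.367100 → y ← -0.230000 + 0.11·1.367100 = -0.079619
t=0.110000, y=-0.079619: f=1.413661 → y ← -0.079619 + 0.11·1.413661 = 0.075884
y(0.22) ≈ 0.0759

0.0759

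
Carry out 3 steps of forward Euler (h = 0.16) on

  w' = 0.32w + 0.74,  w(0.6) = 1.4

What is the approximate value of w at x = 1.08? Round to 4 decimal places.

1.9999

Euler: w_{n+1} = w_n + h·f(x_n, w_n).
x=0.600000, w=1.400000: f=1.188000 → w ← 1.400000 + 0.16·1.188000 = 1.590080
x=0.760000, w=1.590080: f=1.248826 → w ← 1.590080 + 0.16·1.248826 = 1.789892
x=0.920000, w=1.789892: f=1.312765 → w ← 1.789892 + 0.16·1.312765 = 1.999935
w(1.08) ≈ 1.9999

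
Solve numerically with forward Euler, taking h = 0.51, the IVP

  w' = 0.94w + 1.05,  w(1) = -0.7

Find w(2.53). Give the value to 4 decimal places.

0.2332

Euler: w_{n+1} = w_n + h·f(s_n, w_n).
s=1.000000, w=-0.700000: f=0.392000 → w ← -0.700000 + 0.51·0.392000 = -0.500080
s=1.510000, w=-0.500080: f=0.579925 → w ← -0.500080 + 0.51·0.579925 = -0.204318
s=2.020000, w=-0.204318: f=0.857941 → w ← -0.204318 + 0.51·0.857941 = 0.233231
w(2.53) ≈ 0.2332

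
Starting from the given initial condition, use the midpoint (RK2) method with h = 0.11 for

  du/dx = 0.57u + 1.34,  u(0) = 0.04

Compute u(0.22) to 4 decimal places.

0.3592

Midpoint: k1 = f(x_n, u_n); k2 = f(x_n + h/2, u_n + (h/2)·k1); u_{n+1} = u_n + h·k2.
x=0.000000, u=0.040000:
  k1 = f(0.000000, 0.040000) = 1.362800
  k2 = f(0.055000, 0.114954) = 1.405524
  u ← 0.040000 + 0.11·1.405524 = 0.194608
x=0.110000, u=0.194608:
  k1 = f(0.110000, 0.194608) = 1.450926
  k2 = f(0.165000, 0.274409) = 1.496413
  u ← 0.194608 + 0.11·1.496413 = 0.359213
u(0.22) ≈ 0.3592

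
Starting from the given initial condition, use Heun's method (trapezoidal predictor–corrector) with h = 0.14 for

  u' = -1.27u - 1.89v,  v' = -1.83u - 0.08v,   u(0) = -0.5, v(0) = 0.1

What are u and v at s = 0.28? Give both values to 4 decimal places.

-0.4533, 0.3299

Heun on (u,v): k1 = f(s_n, state_n); k2 = f(s_n + h, state_n + h·k1); state_{n+1} = state_n + (h/2)·(k1 + k2).
0.000000: (-0.500000, 0.100000)
  k1 = (0.446000, 0.907000)
  predictor → (-0.437560, 0.226980)
  k2 = (0.126709, 0.782576)
  → (-0.459910, 0.218270)
0.140000: (-0.459910, 0.218270)
  k1 = (0.171555, 0.824174)
  predictor → (-0.435893, 0.333655)
  k2 = (-0.077024, 0.770991)
  → (-0.453293, 0.329932)
(u(0.28), v(0.28)) ≈ (-0.4533, 0.3299)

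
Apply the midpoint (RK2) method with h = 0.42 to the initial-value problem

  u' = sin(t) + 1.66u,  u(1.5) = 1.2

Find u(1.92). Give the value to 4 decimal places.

Midpoint: k1 = f(t_n, u_n); k2 = f(t_n + h/2, u_n + (h/2)·k1); u_{n+1} = u_n + h·k2.
t=1.500000, u=1.200000:
  k1 = f(1.500000, 1.200000) = 2.989495
  k2 = f(1.710000, 1.827794) = 4.024465
  u ← 1.200000 + 0.42·4.024465 = 2.890275
u(1.92) ≈ 2.8903

2.8903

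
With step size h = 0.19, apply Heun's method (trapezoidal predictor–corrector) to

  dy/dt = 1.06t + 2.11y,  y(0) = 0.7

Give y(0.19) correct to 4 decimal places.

1.0560

Heun: k1 = f(t_n, y_n); k2 = f(t_n + h, y_n + h·k1); y_{n+1} = y_n + (h/2)·(k1 + k2).
t=0.000000, y=0.700000:
  k1 = f(0.000000, 0.700000) = 1.477000
  k2 = f(0.190000, 0.980630) = 2.270529
  y ← 0.700000 + (0.19/2)·(1.477000 + 2.270529) = 1.056015
y(0.19) ≈ 1.0560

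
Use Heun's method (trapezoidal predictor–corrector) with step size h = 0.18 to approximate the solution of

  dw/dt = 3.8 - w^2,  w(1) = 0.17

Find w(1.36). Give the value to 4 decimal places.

1.2486

Heun: k1 = f(t_n, w_n); k2 = f(t_n + h, w_n + h·k1); w_{n+1} = w_n + (h/2)·(k1 + k2).
t=1.000000, w=0.170000:
  k1 = f(1.000000, 0.170000) = 3.771100
  k2 = f(1.180000, 0.848798) = 3.079542
  w ← 0.170000 + (0.18/2)·(3.771100 + 3.079542) = 0.786558
t=1.180000, w=0.786558:
  k1 = f(1.180000, 0.786558) = 3.181327
  k2 = f(1.360000, 1.359197) = 1.952585
  w ← 0.786558 + (0.18/2)·(3.181327 + 1.952585) = 1.248610
w(1.36) ≈ 1.2486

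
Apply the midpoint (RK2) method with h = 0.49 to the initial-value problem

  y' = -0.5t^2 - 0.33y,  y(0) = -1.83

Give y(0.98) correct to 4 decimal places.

Midpoint: k1 = f(t_n, y_n); k2 = f(t_n + h/2, y_n + (h/2)·k1); y_{n+1} = y_n + h·k2.
t=0.000000, y=-1.830000:
  k1 = f(0.000000, -1.830000) = 0.603900
  k2 = f(0.245000, -1.682044) = 0.525062
  y ← -1.830000 + 0.49·0.525062 = -1.572720
t=0.490000, y=-1.572720:
  k1 = f(0.490000, -1.572720) = 0.398947
  k2 = f(0.735000, -1.474977) = 0.216630
  y ← -1.572720 + 0.49·0.216630 = -1.466571
y(0.98) ≈ -1.4666

-1.4666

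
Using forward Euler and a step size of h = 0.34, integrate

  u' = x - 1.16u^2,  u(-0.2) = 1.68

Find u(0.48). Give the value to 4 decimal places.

Euler: u_{n+1} = u_n + h·f(x_n, u_n).
x=-0.200000, u=1.680000: f=-3.473984 → u ← 1.680000 + 0.34·(-3.473984) = 0.498845
x=0.140000, u=0.498845: f=-0.148662 → u ← 0.498845 + 0.34·(-0.148662) = 0.448300
u(0.48) ≈ 0.4483

0.4483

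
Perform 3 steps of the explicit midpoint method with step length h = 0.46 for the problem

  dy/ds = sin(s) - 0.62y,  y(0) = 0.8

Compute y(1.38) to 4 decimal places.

0.9717

Midpoint: k1 = f(s_n, y_n); k2 = f(s_n + h/2, y_n + (h/2)·k1); y_{n+1} = y_n + h·k2.
s=0.000000, y=0.800000:
  k1 = f(0.000000, 0.800000) = -0.496000
  k2 = f(0.230000, 0.685920) = -0.197293
  y ← 0.800000 + 0.46·(-0.197293) = 0.709245
s=0.460000, y=0.709245:
  k1 = f(0.460000, 0.709245) = 0.004216
  k2 = f(0.690000, 0.710215) = 0.196204
  y ← 0.709245 + 0.46·0.196204 = 0.799499
s=0.920000, y=0.799499:
  k1 = f(0.920000, 0.799499) = 0.299912
  k2 = f(1.150000, 0.868479) = 0.374307
  y ← 0.799499 + 0.46·0.374307 = 0.971680
y(1.38) ≈ 0.9717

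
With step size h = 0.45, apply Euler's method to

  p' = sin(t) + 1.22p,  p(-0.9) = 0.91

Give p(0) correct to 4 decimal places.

Euler: p_{n+1} = p_n + h·f(t_n, p_n).
t=-0.900000, p=0.910000: f=0.326873 → p ← 0.910000 + 0.45·0.326873 = 1.057093
t=-0.450000, p=1.057093: f=0.854688 → p ← 1.057093 + 0.45·0.854688 = 1.441702
p(0) ≈ 1.4417

1.4417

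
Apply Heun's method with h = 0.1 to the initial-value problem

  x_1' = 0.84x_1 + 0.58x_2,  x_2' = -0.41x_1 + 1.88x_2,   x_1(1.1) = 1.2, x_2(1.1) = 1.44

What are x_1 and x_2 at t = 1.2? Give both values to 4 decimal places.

1.3985, 1.6786

Heun on (x_1,x_2): k1 = f(t_n, state_n); k2 = f(t_n + h, state_n + h·k1); state_{n+1} = state_n + (h/2)·(k1 + k2).
1.100000: (1.200000, 1.440000)
  k1 = (1.843200, 2.215200)
  predictor → (1.384320, 1.661520)
  k2 = (2.126510, 2.556086)
  → (1.398486, 1.678564)
(x_1(1.2), x_2(1.2)) ≈ (1.3985, 1.6786)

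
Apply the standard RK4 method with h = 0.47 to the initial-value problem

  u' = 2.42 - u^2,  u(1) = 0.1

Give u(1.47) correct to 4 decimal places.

RK4: k1 = f(s_n, u_n); k2 = f(s_n + h/2, u_n + (h/2)·k1); k3 = f(s_n + h/2, u_n + (h/2)·k2); k4 = f(s_n + h, u_n + h·k3); u_{n+1} = u_n + (h/6)·(k1 + 2k2 + 2k3 + k4).
s=1.000000, u=0.100000:
  k1 = f(1.000000, 0.100000) = 2.410000
  k2 = f(1.235000, 0.666350) = 1.975978
  k3 = f(1.235000, 0.564355) = 2.101504
  k4 = f(1.470000, 1.087707) = 1.236894
  u ← 0.100000 + (0.47/6)·(k1 + 2k2 + 2k3 + k4) = 1.024479
u(1.47) ≈ 1.0245

1.0245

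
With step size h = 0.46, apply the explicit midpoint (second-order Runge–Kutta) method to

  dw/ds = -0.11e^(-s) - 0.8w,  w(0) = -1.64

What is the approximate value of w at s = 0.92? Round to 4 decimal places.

-0.8441

Midpoint: k1 = f(s_n, w_n); k2 = f(s_n + h/2, w_n + (h/2)·k1); w_{n+1} = w_n + h·k2.
s=0.000000, w=-1.640000:
  k1 = f(0.000000, -1.640000) = 1.202000
  k2 = f(0.230000, -1.363540) = 1.003433
  w ← -1.640000 + 0.46·1.003433 = -1.178421
s=0.460000, w=-1.178421:
  k1 = f(0.460000, -1.178421) = 0.873295
  k2 = f(0.690000, -0.977563) = 0.726877
  w ← -1.178421 + 0.46·0.726877 = -0.844057
w(0.92) ≈ -0.8441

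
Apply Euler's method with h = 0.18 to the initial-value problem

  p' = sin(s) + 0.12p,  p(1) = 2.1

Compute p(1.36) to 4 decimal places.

Euler: p_{n+1} = p_n + h·f(s_n, p_n).
s=1.000000, p=2.100000: f=1.093471 → p ← 2.100000 + 0.18·1.093471 = 2.296825
s=1.180000, p=2.296825: f=1.200225 → p ← 2.296825 + 0.18·1.200225 = 2.512865
p(1.36) ≈ 2.5129

2.5129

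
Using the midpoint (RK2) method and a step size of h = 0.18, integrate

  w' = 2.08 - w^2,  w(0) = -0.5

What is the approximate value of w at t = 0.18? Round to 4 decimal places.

-0.1458

Midpoint: k1 = f(t_n, w_n); k2 = f(t_n + h/2, w_n + (h/2)·k1); w_{n+1} = w_n + h·k2.
t=0.000000, w=-0.500000:
  k1 = f(0.000000, -0.500000) = 1.830000
  k2 = f(0.090000, -0.335300) = 1.967574
  w ← -0.500000 + 0.18·1.967574 = -0.145837
w(0.18) ≈ -0.1458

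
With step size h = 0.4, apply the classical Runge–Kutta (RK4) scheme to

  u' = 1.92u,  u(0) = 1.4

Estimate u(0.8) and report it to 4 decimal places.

6.4890

RK4: k1 = f(t_n, u_n); k2 = f(t_n + h/2, u_n + (h/2)·k1); k3 = f(t_n + h/2, u_n + (h/2)·k2); k4 = f(t_n + h, u_n + h·k3); u_{n+1} = u_n + (h/6)·(k1 + 2k2 + 2k3 + k4).
t=0.000000, u=1.400000:
  k1 = f(0.000000, 1.400000) = 2.688000
  k2 = f(0.200000, 1.937600) = 3.720192
  k3 = f(0.200000, 2.144038) = 4.116554
  k4 = f(0.400000, 3.046621) = 5.849513
  u ← 1.400000 + (0.4/6)·(k1 + 2k2 + 2k3 + k4) = 3.014067
t=0.400000, u=3.014067:
  k1 = f(0.400000, 3.014067) = 5.787009
  k2 = f(0.600000, 4.171469) = 8.009220
  k3 = f(0.600000, 4.615911) = 8.862549
  k4 = f(0.800000, 6.559087) = 12.593446
  u ← 3.014067 + (0.4/6)·(k1 + 2k2 + 2k3 + k4) = 6.489000
u(0.8) ≈ 6.4890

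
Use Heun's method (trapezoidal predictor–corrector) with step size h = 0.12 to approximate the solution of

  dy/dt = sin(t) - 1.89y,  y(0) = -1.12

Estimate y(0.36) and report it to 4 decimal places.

Heun: k1 = f(t_n, y_n); k2 = f(t_n + h, y_n + h·k1); y_{n+1} = y_n + (h/2)·(k1 + k2).
t=0.000000, y=-1.120000:
  k1 = f(0.000000, -1.120000) = 2.116800
  k2 = f(0.120000, -0.865984) = 1.756422
  y ← -1.120000 + (0.12/2)·(2.116800 + 1.756422) = -0.887607
t=0.120000, y=-0.887607:
  k1 = f(0.120000, -0.887607) = 1.797289
  k2 = f(0.240000, -0.671932) = 1.507654
  y ← -0.887607 + (0.12/2)·(1.797289 + 1.507654) = -0.689310
t=0.240000, y=-0.689310:
  k1 = f(0.240000, -0.689310) = 1.540499
  k2 = f(0.360000, -0.504450) = 1.305685
  y ← -0.689310 + (0.12/2)·(1.540499 + 1.305685) = -0.518539
y(0.36) ≈ -0.5185

-0.5185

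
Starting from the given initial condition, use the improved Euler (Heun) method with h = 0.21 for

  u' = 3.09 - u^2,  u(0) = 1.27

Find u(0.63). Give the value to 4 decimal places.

Heun: k1 = f(t_n, u_n); k2 = f(t_n + h, u_n + h·k1); u_{n+1} = u_n + (h/2)·(k1 + k2).
t=0.000000, u=1.270000:
  k1 = f(0.000000, 1.270000) = 1.477100
  k2 = f(0.210000, 1.580191) = 0.592996
  u ← 1.270000 + (0.21/2)·(1.477100 + 0.592996) = 1.487360
t=0.210000, u=1.487360:
  k1 = f(0.210000, 1.487360) = 0.877760
  k2 = f(0.420000, 1.671690) = 0.295454
  u ← 1.487360 + (0.21/2)·(0.877760 + 0.295454) = 1.610548
t=0.420000, u=1.610548:
  k1 = f(0.420000, 1.610548) = 0.496137
  k2 = f(0.630000, 1.714736) = 0.149680
  u ← 1.610548 + (0.21/2)·(0.496137 + 0.149680) = 1.678358
u(0.63) ≈ 1.6784

1.6784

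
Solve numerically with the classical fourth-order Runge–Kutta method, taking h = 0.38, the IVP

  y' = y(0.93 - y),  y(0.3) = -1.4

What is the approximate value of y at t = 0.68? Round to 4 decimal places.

RK4: k1 = f(t_n, y_n); k2 = f(t_n + h/2, y_n + (h/2)·k1); k3 = f(t_n + h/2, y_n + (h/2)·k2); k4 = f(t_n + h, y_n + h·k3); y_{n+1} = y_n + (h/6)·(k1 + 2k2 + 2k3 + k4).
t=0.300000, y=-1.400000:
  k1 = f(0.300000, -1.400000) = -3.262000
  k2 = f(0.490000, -2.019780) = -5.957907
  k3 = f(0.490000, -2.532002) = -8.765798
  k4 = f(0.680000, -4.731003) = -26.782223
  y ← -1.400000 + (0.38/6)·(k1 + 2k2 + 2k3 + k4) = -5.167803
y(0.68) ≈ -5.1678

-5.1678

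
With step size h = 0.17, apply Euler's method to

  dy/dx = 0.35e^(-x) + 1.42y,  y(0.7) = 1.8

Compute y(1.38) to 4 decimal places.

4.4136

Euler: y_{n+1} = y_n + h·f(x_n, y_n).
x=0.700000, y=1.800000: f=2.729805 → y ← 1.800000 + 0.17·2.729805 = 2.264067
x=0.870000, y=2.264067: f=3.361608 → y ← 2.264067 + 0.17·3.361608 = 2.835540
x=1.040000, y=2.835540: f=4.150176 → y ← 2.835540 + 0.17·4.150176 = 3.541070
x=1.210000, y=3.541070: f=5.132689 → y ← 3.541070 + 0.17·5.132689 = 4.413627
y(1.38) ≈ 4.4136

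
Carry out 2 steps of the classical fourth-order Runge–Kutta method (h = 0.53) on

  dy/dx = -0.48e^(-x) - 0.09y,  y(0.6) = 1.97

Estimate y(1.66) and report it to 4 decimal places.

1.6279

RK4: k1 = f(x_n, y_n); k2 = f(x_n + h/2, y_n + (h/2)·k1); k3 = f(x_n + h/2, y_n + (h/2)·k2); k4 = f(x_n + h, y_n + h·k3); y_{n+1} = y_n + (h/6)·(k1 + 2k2 + 2k3 + k4).
x=0.600000, y=1.970000:
  k1 = f(0.600000, 1.970000) = -0.440730
  k2 = f(0.865000, 1.853207) = -0.368893
  k3 = f(0.865000, 1.872243) = -0.370607
  k4 = f(1.130000, 1.773578) = -0.314678
  y ← 1.970000 + (0.53/6)·(k1 + 2k2 + 2k3 + k4) = 1.772627
x=1.130000, y=1.772627:
  k1 = f(1.130000, 1.772627) = -0.314592
  k2 = f(1.395000, 1.689260) = -0.270993
  k3 = f(1.395000, 1.700814) = -0.272033
  k4 = f(1.660000, 1.628450) = -0.237827
  y ← 1.772627 + (0.53/6)·(k1 + 2k2 + 2k3 + k4) = 1.627896
y(1.66) ≈ 1.6279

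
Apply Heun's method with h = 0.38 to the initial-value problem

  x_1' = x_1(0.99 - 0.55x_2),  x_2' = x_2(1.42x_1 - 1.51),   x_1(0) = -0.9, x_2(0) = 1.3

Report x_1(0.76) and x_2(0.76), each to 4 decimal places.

-1.5634, 0.3481

Heun on (x_1,x_2): k1 = f(x_n, state_n); k2 = f(x_n + h, state_n + h·k1); state_{n+1} = state_n + (h/2)·(k1 + k2).
0.000000: (-0.900000, 1.300000)
  k1 = (-0.247500, -3.624400)
  predictor → (-0.994050, -0.077272)
  k2 = (-1.026356, 0.225754)
  → (-1.142033, 0.654257)
0.380000: (-1.142033, 0.654257)
  k1 = (-0.719662, -2.048929)
  predictor → (-1.415504, -0.124336)
  k2 = (-1.498148, 0.437663)
  → (-1.563416, 0.348117)
(x_1(0.76), x_2(0.76)) ≈ (-1.5634, 0.3481)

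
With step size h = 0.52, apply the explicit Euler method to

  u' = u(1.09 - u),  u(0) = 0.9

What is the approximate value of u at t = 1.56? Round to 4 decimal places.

Euler: u_{n+1} = u_n + h·f(t_n, u_n).
t=0.000000, u=0.900000: f=0.171000 → u ← 0.900000 + 0.52·0.171000 = 0.988920
t=0.520000, u=0.988920: f=0.099960 → u ← 0.988920 + 0.52·0.099960 = 1.040899
t=1.040000, u=1.040899: f=0.051109 → u ← 1.040899 + 0.52·0.051109 = 1.067476
u(1.56) ≈ 1.0675

1.0675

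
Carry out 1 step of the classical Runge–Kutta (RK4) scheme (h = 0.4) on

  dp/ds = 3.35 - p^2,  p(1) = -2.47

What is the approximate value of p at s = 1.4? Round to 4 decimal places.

-7.2215

RK4: k1 = f(s_n, p_n); k2 = f(s_n + h/2, p_n + (h/2)·k1); k3 = f(s_n + h/2, p_n + (h/2)·k2); k4 = f(s_n + h, p_n + h·k3); p_{n+1} = p_n + (h/6)·(k1 + 2k2 + 2k3 + k4).
s=1.000000, p=-2.470000:
  k1 = f(1.000000, -2.470000) = -2.750900
  k2 = f(1.200000, -3.020180) = -5.771487
  k3 = f(1.200000, -3.624297) = -9.785532
  k4 = f(1.400000, -6.384213) = -37.408173
  p ← -2.470000 + (0.4/6)·(k1 + 2k2 + 2k3 + k4) = -7.221541
p(1.4) ≈ -7.2215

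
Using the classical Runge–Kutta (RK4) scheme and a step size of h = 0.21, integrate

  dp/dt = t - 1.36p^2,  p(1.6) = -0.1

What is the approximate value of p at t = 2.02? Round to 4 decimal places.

0.5998

RK4: k1 = f(t_n, p_n); k2 = f(t_n + h/2, p_n + (h/2)·k1); k3 = f(t_n + h/2, p_n + (h/2)·k2); k4 = f(t_n + h, p_n + h·k3); p_{n+1} = p_n + (h/6)·(k1 + 2k2 + 2k3 + k4).
t=1.600000, p=-0.100000:
  k1 = f(1.600000, -0.100000) = 1.586400
  k2 = f(1.705000, 0.066572) = 1.698973
  k3 = f(1.705000, 0.078392) = 1.696642
  k4 = f(1.810000, 0.256295) = 1.720666
  p ← -0.100000 + (0.21/6)·(k1 + 2k2 + 2k3 + k4) = 0.253440
t=1.810000, p=0.253440:
  k1 = f(1.810000, 0.253440) = 1.722644
  k2 = f(1.915000, 0.434318) = 1.658460
  k3 = f(1.915000, 0.427579) = 1.666360
  k4 = f(2.020000, 0.603376) = 1.524875
  p ← 0.253440 + (0.21/6)·(k1 + 2k2 + 2k3 + k4) = 0.599841
p(2.02) ≈ 0.5998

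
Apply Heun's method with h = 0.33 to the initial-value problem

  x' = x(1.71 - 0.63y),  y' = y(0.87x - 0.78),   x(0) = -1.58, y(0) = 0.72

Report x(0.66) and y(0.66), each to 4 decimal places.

-4.1373, 0.1836

Heun on (x,y): k1 = f(t_n, state_n); k2 = f(t_n + h, state_n + h·k1); state_{n+1} = state_n + (h/2)·(k1 + k2).
0.000000: (-1.580000, 0.720000)
  k1 = (-1.985112, -1.551312)
  predictor → (-2.235087, 0.208067)
  k2 = (-3.529019, -0.566884)
  → (-2.489832, 0.370498)
0.330000: (-2.489832, 0.370498)
  k1 = (-3.676452, -1.091543)
  predictor → (-3.703061, 0.010288)
  k2 = (-6.308231, -0.041171)
  → (-4.137304, 0.183600)
(x(0.66), y(0.66)) ≈ (-4.1373, 0.1836)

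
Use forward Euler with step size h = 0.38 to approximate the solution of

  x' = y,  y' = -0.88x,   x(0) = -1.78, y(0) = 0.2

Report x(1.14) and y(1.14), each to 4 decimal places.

-0.8831, 1.8338

Euler on (x,y): x_{n+1} = x_n + h·x', y_{n+1} = y_n + h·y'.
0.000000: (-1.780000, 0.200000); f=(0.200000, 1.566400) → (-1.704000, 0.795232)
0.380000: (-1.704000, 0.795232); f=(0.795232, 1.499520) → (-1.401812, 1.365050)
0.760000: (-1.401812, 1.365050); f=(1.365050, 1.233594) → (-0.883093, 1.833815)
(x(1.14), y(1.14)) ≈ (-0.8831, 1.8338)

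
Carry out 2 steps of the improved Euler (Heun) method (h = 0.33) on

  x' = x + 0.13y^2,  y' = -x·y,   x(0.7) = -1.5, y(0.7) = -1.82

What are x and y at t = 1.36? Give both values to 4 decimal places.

Heun on (x,y): k1 = f(t_n, state_n); k2 = f(t_n + h, state_n + h·k1); state_{n+1} = state_n + (h/2)·(k1 + k2).
0.700000: (-1.500000, -1.820000)
  k1 = (-1.069388, -2.730000)
  predictor → (-1.852898, -2.720900)
  k2 = (-0.890469, -5.041550)
  → (-1.823376, -3.102306)
1.030000: (-1.823376, -3.102306)
  k1 = (-0.572217, -5.656671)
  predictor → (-2.012208, -4.969007)
  k2 = (1.197626, -9.998677)
  → (-1.720184, -5.685438)
(x(1.36), y(1.36)) ≈ (-1.7202, -5.6854)

-1.7202, -5.6854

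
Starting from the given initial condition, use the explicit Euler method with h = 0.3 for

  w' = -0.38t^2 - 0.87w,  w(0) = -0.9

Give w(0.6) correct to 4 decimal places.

Euler: w_{n+1} = w_n + h·f(t_n, w_n).
t=0.000000, w=-0.900000: f=0.783000 → w ← -0.900000 + 0.3·0.783000 = -0.665100
t=0.300000, w=-0.665100: f=0.544437 → w ← -0.665100 + 0.3·0.544437 = -0.501769
w(0.6) ≈ -0.5018

-0.5018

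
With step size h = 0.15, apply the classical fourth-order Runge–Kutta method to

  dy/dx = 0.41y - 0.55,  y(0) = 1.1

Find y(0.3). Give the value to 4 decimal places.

RK4: k1 = f(x_n, y_n); k2 = f(x_n + h/2, y_n + (h/2)·k1); k3 = f(x_n + h/2, y_n + (h/2)·k2); k4 = f(x_n + h, y_n + h·k3); y_{n+1} = y_n + (h/6)·(k1 + 2k2 + 2k3 + k4).
x=0.000000, y=1.100000:
  k1 = f(0.000000, 1.100000) = -0.099000
  k2 = f(0.075000, 1.092575) = -0.102044
  k3 = f(0.075000, 1.092347) = -0.102138
  k4 = f(0.150000, 1.084679) = -0.105281
  y ← 1.100000 + (0.15/6)·(k1 + 2k2 + 2k3 + k4) = 1.084684
x=0.150000, y=1.084684:
  k1 = f(0.150000, 1.084684) = -0.105280
  k2 = f(0.225000, 1.076788) = -0.108517
  k3 = f(0.225000, 1.076545) = -0.108617
  k4 = f(0.300000, 1.068391) = -0.111960
  y ← 1.084684 + (0.15/6)·(k1 + 2k2 + 2k3 + k4) = 1.068396
y(0.3) ≈ 1.0684

1.0684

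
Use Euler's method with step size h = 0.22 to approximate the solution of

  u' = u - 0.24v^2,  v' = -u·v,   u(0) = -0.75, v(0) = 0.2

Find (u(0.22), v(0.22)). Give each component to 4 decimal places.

-0.9171, 0.2330

Euler on (u,v): u_{n+1} = u_n + h·u', v_{n+1} = v_n + h·v'.
0.000000: (-0.750000, 0.200000); f=(-0.759600, 0.150000) → (-0.917112, 0.233000)
(u(0.22), v(0.22)) ≈ (-0.9171, 0.2330)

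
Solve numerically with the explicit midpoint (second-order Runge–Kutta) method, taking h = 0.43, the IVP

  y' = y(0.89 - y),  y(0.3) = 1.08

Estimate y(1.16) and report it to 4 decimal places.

0.9735

Midpoint: k1 = f(t_n, y_n); k2 = f(t_n + h/2, y_n + (h/2)·k1); y_{n+1} = y_n + h·k2.
t=0.300000, y=1.080000:
  k1 = f(0.300000, 1.080000) = -0.205200
  k2 = f(0.515000, 1.035882) = -0.151117
  y ← 1.080000 + 0.43·(-0.151117) = 1.015020
t=0.730000, y=1.015020:
  k1 = f(0.730000, 1.015020) = -0.126898
  k2 = f(0.945000, 0.987737) = -0.096538
  y ← 1.015020 + 0.43·(-0.096538) = 0.973508
y(1.16) ≈ 0.9735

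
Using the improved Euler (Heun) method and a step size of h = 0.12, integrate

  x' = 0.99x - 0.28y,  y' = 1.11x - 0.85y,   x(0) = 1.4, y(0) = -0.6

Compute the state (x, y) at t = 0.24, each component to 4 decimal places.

Heun on (x,y): k1 = f(t_n, state_n); k2 = f(t_n + h, state_n + h·k1); state_{n+1} = state_n + (h/2)·(k1 + k2).
0.000000: (1.400000, -0.600000)
  k1 = (1.554000, 2.064000)
  predictor → (1.586480, -0.352320)
  k2 = (1.669265, 2.060465)
  → (1.593396, -0.352532)
0.120000: (1.593396, -0.352532)
  k1 = (1.676171, 2.068322)
  predictor → (1.794536, -0.104334)
  k2 = (1.805804, 2.080619)
  → (1.802314, -0.103596)
(x(0.24), y(0.24)) ≈ (1.8023, -0.1036)

1.8023, -0.1036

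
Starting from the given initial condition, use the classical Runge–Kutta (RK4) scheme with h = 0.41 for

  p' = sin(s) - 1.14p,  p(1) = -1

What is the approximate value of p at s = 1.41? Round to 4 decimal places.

-0.3213

RK4: k1 = f(s_n, p_n); k2 = f(s_n + h/2, p_n + (h/2)·k1); k3 = f(s_n + h/2, p_n + (h/2)·k2); k4 = f(s_n + h, p_n + h·k3); p_{n+1} = p_n + (h/6)·(k1 + 2k2 + 2k3 + k4).
s=1.000000, p=-1.000000:
  k1 = f(1.000000, -1.000000) = 1.981471
  k2 = f(1.205000, -0.593798) = 1.610769
  k3 = f(1.205000, -0.669792) = 1.697402
  k4 = f(1.410000, -0.304065) = 1.333734
  p ← -1.000000 + (0.41/6)·(k1 + 2k2 + 2k3 + k4) = -0.321344
p(1.41) ≈ -0.3213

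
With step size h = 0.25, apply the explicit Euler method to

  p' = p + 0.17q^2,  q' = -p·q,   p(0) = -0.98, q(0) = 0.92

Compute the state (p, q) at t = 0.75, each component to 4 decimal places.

-1.6943, 2.0173

Euler on (p,q): p_{n+1} = p_n + h·p', q_{n+1} = q_n + h·q'.
0.000000: (-0.980000, 0.920000); f=(-0.836112, 0.901600) → (-1.189028, 1.145400)
0.250000: (-1.189028, 1.145400); f=(-0.965998, 1.361913) → (-1.430528, 1.485878)
0.500000: (-1.430528, 1.485878); f=(-1.055196, 2.125590) → (-1.694326, 2.017276)
(p(0.75), q(0.75)) ≈ (-1.6943, 2.0173)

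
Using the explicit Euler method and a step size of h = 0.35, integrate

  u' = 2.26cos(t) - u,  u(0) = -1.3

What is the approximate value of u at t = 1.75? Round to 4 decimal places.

Euler: u_{n+1} = u_n + h·f(t_n, u_n).
t=0.000000, u=-1.300000: f=3.560000 → u ← -1.300000 + 0.35·3.560000 = -0.054000
t=0.350000, u=-0.054000: f=2.176982 → u ← -0.054000 + 0.35·2.176982 = 0.707944
t=0.700000, u=0.707944: f=1.020600 → u ← 0.707944 + 0.35·1.020600 = 1.065154
t=1.050000, u=1.065154: f=0.059357 → u ← 1.065154 + 0.35·0.059357 = 1.085929
t=1.400000, u=1.085929: f=-0.701803 → u ← 1.085929 + 0.35·(-0.701803) = 0.840298
u(1.75) ≈ 0.8403

0.8403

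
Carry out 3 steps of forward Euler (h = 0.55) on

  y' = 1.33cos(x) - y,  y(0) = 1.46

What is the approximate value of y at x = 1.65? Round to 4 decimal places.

Euler: y_{n+1} = y_n + h·f(x_n, y_n).
x=0.000000, y=1.460000: f=-0.130000 → y ← 1.460000 + 0.55·(-0.130000) = 1.388500
x=0.550000, y=1.388500: f=-0.254642 → y ← 1.388500 + 0.55·(-0.254642) = 1.248447
x=1.100000, y=1.248447: f=-0.645164 → y ← 1.248447 + 0.55·(-0.645164) = 0.893607
y(1.65) ≈ 0.8936

0.8936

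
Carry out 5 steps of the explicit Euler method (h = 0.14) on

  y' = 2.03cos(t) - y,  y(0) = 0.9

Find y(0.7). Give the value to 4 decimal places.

1.4238

Euler: y_{n+1} = y_n + h·f(t_n, y_n).
t=0.000000, y=0.900000: f=1.130000 → y ← 0.900000 + 0.14·1.130000 = 1.058200
t=0.140000, y=1.058200: f=0.951938 → y ← 1.058200 + 0.14·0.951938 = 1.191471
t=0.280000, y=1.191471: f=0.759471 → y ← 1.191471 + 0.14·0.759471 = 1.297797
t=0.420000, y=1.297797: f=0.555773 → y ← 1.297797 + 0.14·0.555773 = 1.375606
t=0.560000, y=1.375606: f=0.344322 → y ← 1.375606 + 0.14·0.344322 = 1.423811
y(0.7) ≈ 1.4238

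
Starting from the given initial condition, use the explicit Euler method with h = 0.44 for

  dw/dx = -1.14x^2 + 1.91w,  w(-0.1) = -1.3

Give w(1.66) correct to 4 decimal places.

Euler: w_{n+1} = w_n + h·f(x_n, w_n).
x=-0.100000, w=-1.300000: f=-2.494400 → w ← -1.300000 + 0.44·(-2.494400) = -2.397536
x=0.340000, w=-2.397536: f=-4.711078 → w ← -2.397536 + 0.44·(-4.711078) = -4.470410
x=0.780000, w=-4.470410: f=-9.232060 → w ← -4.470410 + 0.44·(-9.232060) = -8.532516
x=1.220000, w=-8.532516: f=-17.993882 → w ← -8.532516 + 0.44·(-17.993882) = -16.449825
w(1.66) ≈ -16.4498

-16.4498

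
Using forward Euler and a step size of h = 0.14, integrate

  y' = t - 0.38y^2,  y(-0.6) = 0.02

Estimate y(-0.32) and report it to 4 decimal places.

-0.1286

Euler: y_{n+1} = y_n + h·f(t_n, y_n).
t=-0.600000, y=0.020000: f=-0.600152 → y ← 0.020000 + 0.14·(-0.600152) = -0.064021
t=-0.460000, y=-0.064021: f=-0.461558 → y ← -0.064021 + 0.14·(-0.461558) = -0.128639
y(-0.32) ≈ -0.1286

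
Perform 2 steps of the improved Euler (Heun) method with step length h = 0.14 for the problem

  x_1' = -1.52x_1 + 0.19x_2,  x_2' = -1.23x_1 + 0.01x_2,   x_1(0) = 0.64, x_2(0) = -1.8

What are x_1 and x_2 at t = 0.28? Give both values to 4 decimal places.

0.3377, -1.9683

Heun on (x_1,x_2): k1 = f(t_n, state_n); k2 = f(t_n + h, state_n + h·k1); state_{n+1} = state_n + (h/2)·(k1 + k2).
0.000000: (0.640000, -1.800000)
  k1 = (-1.314800, -0.805200)
  predictor → (0.455928, -1.912728)
  k2 = (-1.056429, -0.579919)
  → (0.474014, -1.896958)
0.140000: (0.474014, -1.896958)
  k1 = (-1.080923, -0.602007)
  predictor → (0.322685, -1.981239)
  k2 = (-0.866916, -0.416715)
  → (0.337665, -1.968269)
(x_1(0.28), x_2(0.28)) ≈ (0.3377, -1.9683)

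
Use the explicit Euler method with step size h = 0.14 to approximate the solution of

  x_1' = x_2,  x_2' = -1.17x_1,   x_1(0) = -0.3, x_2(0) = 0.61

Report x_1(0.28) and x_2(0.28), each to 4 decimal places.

Euler on (x_1,x_2): x_1_{n+1} = x_1_n + h·x_1', x_2_{n+1} = x_2_n + h·x_2'.
0.000000: (-0.300000, 0.610000); f=(0.610000, 0.351000) → (-0.214600, 0.659140)
0.140000: (-0.214600, 0.659140); f=(0.659140, 0.251082) → (-0.122320, 0.694291)
(x_1(0.28), x_2(0.28)) ≈ (-0.1223, 0.6943)

-0.1223, 0.6943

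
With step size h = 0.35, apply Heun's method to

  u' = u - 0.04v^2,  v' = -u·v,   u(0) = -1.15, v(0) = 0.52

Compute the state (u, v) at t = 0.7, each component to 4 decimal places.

-2.3173, 1.5577

Heun on (u,v): k1 = f(t_n, state_n); k2 = f(t_n + h, state_n + h·k1); state_{n+1} = state_n + (h/2)·(k1 + k2).
0.000000: (-1.150000, 0.520000)
  k1 = (-1.160816, 0.598000)
  predictor → (-1.556286, 0.729300)
  k2 = (-1.577561, 1.134999)
  → (-1.629216, 0.823275)
0.350000: (-1.629216, 0.823275)
  k1 = (-1.656327, 1.341292)
  predictor → (-2.208930, 1.292727)
  k2 = (-2.275776, 2.855544)
  → (-2.317334, 1.557721)
(u(0.7), v(0.7)) ≈ (-2.3173, 1.5577)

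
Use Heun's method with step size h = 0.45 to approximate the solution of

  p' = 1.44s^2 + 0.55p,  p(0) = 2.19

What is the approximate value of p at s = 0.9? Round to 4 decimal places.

Heun: k1 = f(s_n, p_n); k2 = f(s_n + h, p_n + h·k1); p_{n+1} = p_n + (h/2)·(k1 + k2).
s=0.000000, p=2.190000:
  k1 = f(0.000000, 2.190000) = 1.204500
  k2 = f(0.450000, 2.732025) = 1.794214
  p ← 2.190000 + (0.45/2)·(1.204500 + 1.794214) = 2.864711
s=0.450000, p=2.864711:
  k1 = f(0.450000, 2.864711) = 1.867191
  k2 = f(0.900000, 3.704946) = 3.204121
  p ← 2.864711 + (0.45/2)·(1.867191 + 3.204121) = 4.005756
p(0.9) ≈ 4.0058

4.0058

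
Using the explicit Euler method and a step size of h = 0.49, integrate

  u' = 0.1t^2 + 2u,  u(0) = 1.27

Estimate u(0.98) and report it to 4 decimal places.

Euler: u_{n+1} = u_n + h·f(t_n, u_n).
t=0.000000, u=1.270000: f=2.540000 → u ← 1.270000 + 0.49·2.540000 = 2.514600
t=0.490000, u=2.514600: f=5.053210 → u ← 2.514600 + 0.49·5.053210 = 4.990673
u(0.98) ≈ 4.9907

4.9907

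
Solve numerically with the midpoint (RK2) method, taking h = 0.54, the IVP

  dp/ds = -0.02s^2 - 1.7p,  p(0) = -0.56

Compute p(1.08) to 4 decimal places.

-0.1479

Midpoint: k1 = f(s_n, p_n); k2 = f(s_n + h/2, p_n + (h/2)·k1); p_{n+1} = p_n + h·k2.
s=0.000000, p=-0.560000:
  k1 = f(0.000000, -0.560000) = 0.952000
  k2 = f(0.270000, -0.302960) = 0.513574
  p ← -0.560000 + 0.54·0.513574 = -0.282670
s=0.540000, p=-0.282670:
  k1 = f(0.540000, -0.282670) = 0.474707
  k2 = f(0.810000, -0.154499) = 0.249527
  p ← -0.282670 + 0.54·0.249527 = -0.147926
p(1.08) ≈ -0.1479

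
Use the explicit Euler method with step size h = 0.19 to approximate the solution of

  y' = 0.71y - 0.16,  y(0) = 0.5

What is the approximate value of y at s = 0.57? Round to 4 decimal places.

Euler: y_{n+1} = y_n + h·f(s_n, y_n).
s=0.000000, y=0.500000: f=0.195000 → y ← 0.500000 + 0.19·0.195000 = 0.537050
s=0.190000, y=0.537050: f=0.221306 → y ← 0.537050 + 0.19·0.221306 = 0.579098
s=0.380000, y=0.579098: f=0.251160 → y ← 0.579098 + 0.19·0.251160 = 0.626818
y(0.57) ≈ 0.6268

0.6268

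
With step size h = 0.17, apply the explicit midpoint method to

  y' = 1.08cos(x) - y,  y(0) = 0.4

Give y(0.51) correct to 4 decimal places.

0.6498

Midpoint: k1 = f(x_n, y_n); k2 = f(x_n + h/2, y_n + (h/2)·k1); y_{n+1} = y_n + h·k2.
x=0.000000, y=0.400000:
  k1 = f(0.000000, 0.400000) = 0.680000
  k2 = f(0.085000, 0.457800) = 0.618301
  y ← 0.400000 + 0.17·0.618301 = 0.505111
x=0.170000, y=0.505111:
  k1 = f(0.170000, 0.505111) = 0.559320
  k2 = f(0.255000, 0.552653) = 0.492423
  y ← 0.505111 + 0.17·0.492423 = 0.588823
x=0.340000, y=0.588823:
  k1 = f(0.340000, 0.588823) = 0.429352
  k2 = f(0.425000, 0.625318) = 0.358604
  y ← 0.588823 + 0.17·0.358604 = 0.649786
y(0.51) ≈ 0.6498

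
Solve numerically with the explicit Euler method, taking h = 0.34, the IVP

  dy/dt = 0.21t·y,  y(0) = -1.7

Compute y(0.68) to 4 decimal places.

-1.7413

Euler: y_{n+1} = y_n + h·f(t_n, y_n).
t=0.000000, y=-1.700000: f=0.000000 → y ← -1.700000 + 0.34·0.000000 = -1.700000
t=0.340000, y=-1.700000: f=-0.121380 → y ← -1.700000 + 0.34·(-0.121380) = -1.741269
y(0.68) ≈ -1.7413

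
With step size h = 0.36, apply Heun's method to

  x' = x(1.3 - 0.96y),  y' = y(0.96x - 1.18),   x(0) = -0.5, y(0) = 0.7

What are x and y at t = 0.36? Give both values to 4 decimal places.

Heun on (x,y): k1 = f(t_n, state_n); k2 = f(t_n + h, state_n + h·k1); state_{n+1} = state_n + (h/2)·(k1 + k2).
0.000000: (-0.500000, 0.700000)
  k1 = (-0.314000, -1.162000)
  predictor → (-0.613040, 0.281680)
  k2 = (-0.631178, -0.498156)
  → (-0.670132, 0.401172)
(x(0.36), y(0.36)) ≈ (-0.6701, 0.4012)

-0.6701, 0.4012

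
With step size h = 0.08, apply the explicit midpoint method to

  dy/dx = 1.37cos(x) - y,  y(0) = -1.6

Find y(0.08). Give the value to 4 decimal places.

Midpoint: k1 = f(x_n, y_n); k2 = f(x_n + h/2, y_n + (h/2)·k1); y_{n+1} = y_n + h·k2.
x=0.000000, y=-1.600000:
  k1 = f(0.000000, -1.600000) = 2.970000
  k2 = f(0.040000, -1.481200) = 2.850104
  y ← -1.600000 + 0.08·2.850104 = -1.371992
y(0.08) ≈ -1.3720

-1.3720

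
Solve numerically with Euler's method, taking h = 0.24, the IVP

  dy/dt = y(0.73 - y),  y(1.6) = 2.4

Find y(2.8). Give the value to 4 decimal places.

0.9188

Euler: y_{n+1} = y_n + h·f(t_n, y_n).
t=1.600000, y=2.400000: f=-4.008000 → y ← 2.400000 + 0.24·(-4.008000) = 1.438080
t=1.840000, y=1.438080: f=-1.018276 → y ← 1.438080 + 0.24·(-1.018276) = 1.193694
t=2.080000, y=1.193694: f=-0.553508 → y ← 1.193694 + 0.24·(-0.553508) = 1.060852
t=2.320000, y=1.060852: f=-0.350985 → y ← 1.060852 + 0.24·(-0.350985) = 0.976615
t=2.560000, y=0.976615: f=-0.240848 → y ← 0.976615 + 0.24·(-0.240848) = 0.918812
y(2.8) ≈ 0.9188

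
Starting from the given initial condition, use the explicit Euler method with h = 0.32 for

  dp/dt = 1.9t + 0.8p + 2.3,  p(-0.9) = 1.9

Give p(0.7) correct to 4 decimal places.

10.0172

Euler: p_{n+1} = p_n + h·f(t_n, p_n).
t=-0.900000, p=1.900000: f=2.110000 → p ← 1.900000 + 0.32·2.110000 = 2.575200
t=-0.580000, p=2.575200: f=3.258160 → p ← 2.575200 + 0.32·3.258160 = 3.617811
t=-0.260000, p=3.617811: f=4.700249 → p ← 3.617811 + 0.32·4.700249 = 5.121891
t=0.060000, p=5.121891: f=6.511513 → p ← 5.121891 + 0.32·6.511513 = 7.205575
t=0.380000, p=7.205575: f=8.786460 → p ← 7.205575 + 0.32·8.786460 = 10.017242
p(0.7) ≈ 10.0172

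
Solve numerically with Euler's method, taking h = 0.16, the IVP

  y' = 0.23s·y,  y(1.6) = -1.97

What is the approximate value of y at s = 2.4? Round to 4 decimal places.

-2.7711

Euler: y_{n+1} = y_n + h·f(s_n, y_n).
s=1.600000, y=-1.970000: f=-0.724960 → y ← -1.970000 + 0.16·(-0.724960) = -2.085994
s=1.760000, y=-2.085994: f=-0.844410 → y ← -2.085994 + 0.16·(-0.844410) = -2.221099
s=1.920000, y=-2.221099: f=-0.980837 → y ← -2.221099 + 0.16·(-0.980837) = -2.378033
s=2.080000, y=-2.378033: f=-1.137651 → y ← -2.378033 + 0.16·(-1.137651) = -2.560057
s=2.240000, y=-2.560057: f=-1.318942 → y ← -2.560057 + 0.16·(-1.318942) = -2.771088
y(2.4) ≈ -2.7711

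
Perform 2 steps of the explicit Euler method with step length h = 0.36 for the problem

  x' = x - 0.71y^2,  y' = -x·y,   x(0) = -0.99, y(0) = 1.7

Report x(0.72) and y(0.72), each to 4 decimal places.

-4.1948, 4.0367

Euler on (x,y): x_{n+1} = x_n + h·x', y_{n+1} = y_n + h·y'.
0.000000: (-0.990000, 1.700000); f=(-3.041900, 1.683000) → (-2.085084, 2.305880)
0.360000: (-2.085084, 2.305880); f=(-5.860213, 4.807953) → (-4.194761, 4.036743)
(x(0.72), y(0.72)) ≈ (-4.1948, 4.0367)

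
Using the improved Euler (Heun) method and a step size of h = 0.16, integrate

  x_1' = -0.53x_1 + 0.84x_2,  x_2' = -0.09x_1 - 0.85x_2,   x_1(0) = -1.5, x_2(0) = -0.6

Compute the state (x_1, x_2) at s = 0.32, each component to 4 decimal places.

Heun on (x_1,x_2): k1 = f(s_n, state_n); k2 = f(s_n + h, state_n + h·k1); state_{n+1} = state_n + (h/2)·(k1 + k2).
0.000000: (-1.500000, -0.600000)
  k1 = (0.291000, 0.645000)
  predictor → (-1.453440, -0.496800)
  k2 = (0.353011, 0.553090)
  → (-1.448479, -0.504153)
0.160000: (-1.448479, -0.504153)
  k1 = (0.344206, 0.558893)
  predictor → (-1.393406, -0.414730)
  k2 = (0.390132, 0.477927)
  → (-1.389732, -0.421207)
(x_1(0.32), x_2(0.32)) ≈ (-1.3897, -0.4212)

-1.3897, -0.4212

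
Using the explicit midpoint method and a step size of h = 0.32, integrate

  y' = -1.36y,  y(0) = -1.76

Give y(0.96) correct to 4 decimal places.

Midpoint: k1 = f(x_n, y_n); k2 = f(x_n + h/2, y_n + (h/2)·k1); y_{n+1} = y_n + h·k2.
x=0.000000, y=-1.760000:
  k1 = f(0.000000, -1.760000) = 2.393600
  k2 = f(0.160000, -1.377024) = 1.872753
  y ← -1.760000 + 0.32·1.872753 = -1.160719
x=0.320000, y=-1.160719:
  k1 = f(0.320000, -1.160719) = 1.578578
  k2 = f(0.480000, -0.908147) = 1.235079
  y ← -1.160719 + 0.32·1.235079 = -0.765494
x=0.640000, y=-0.765494:
  k1 = f(0.640000, -0.765494) = 1.041071
  k2 = f(0.800000, -0.598922) = 0.814534
  y ← -0.765494 + 0.32·0.814534 = -0.504843
y(0.96) ≈ -0.5048

-0.5048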